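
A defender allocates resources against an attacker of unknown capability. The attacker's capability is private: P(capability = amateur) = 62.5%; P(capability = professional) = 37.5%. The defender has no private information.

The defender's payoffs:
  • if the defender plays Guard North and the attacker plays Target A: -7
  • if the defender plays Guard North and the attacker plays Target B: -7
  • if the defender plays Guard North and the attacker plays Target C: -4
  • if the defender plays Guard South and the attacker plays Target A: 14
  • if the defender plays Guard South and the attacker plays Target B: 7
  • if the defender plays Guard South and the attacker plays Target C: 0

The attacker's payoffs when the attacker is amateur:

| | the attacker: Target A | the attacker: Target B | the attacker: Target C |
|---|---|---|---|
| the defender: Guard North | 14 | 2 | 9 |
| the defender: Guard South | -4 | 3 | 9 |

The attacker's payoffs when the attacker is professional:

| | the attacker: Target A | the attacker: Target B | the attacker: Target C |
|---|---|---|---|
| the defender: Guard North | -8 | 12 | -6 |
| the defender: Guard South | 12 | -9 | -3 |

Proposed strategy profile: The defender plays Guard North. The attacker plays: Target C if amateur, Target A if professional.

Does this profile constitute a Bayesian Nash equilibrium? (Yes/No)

No

The defender plays Guard North: E[Guard North] = 0.625·(-4) + 0.375·(-7) = -5.125; E[Guard South] = 5.25. Not best-responding. ✗
The attacker (capability amateur), facing Guard North: Target A gives 14, Target B gives 2, Target C gives 9. Proposed Target C is not best — profitable deviation exists. ✗
The attacker (capability professional), facing Guard North: Target A gives -8, Target B gives 12, Target C gives -6. Proposed Target A is not best — profitable deviation exists. ✗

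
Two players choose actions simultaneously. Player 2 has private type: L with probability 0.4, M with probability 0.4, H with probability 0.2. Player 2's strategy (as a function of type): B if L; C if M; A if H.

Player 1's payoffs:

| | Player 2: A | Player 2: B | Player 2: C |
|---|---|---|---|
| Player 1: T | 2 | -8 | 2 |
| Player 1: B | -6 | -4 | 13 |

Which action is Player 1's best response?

E[T] = 0.4·(-8) + 0.4·(2) + 0.2·(2) = -2
E[B] = 0.4·(-4) + 0.4·(13) + 0.2·(-6) = 2.4
Best response: B (2.4 is the largest).

B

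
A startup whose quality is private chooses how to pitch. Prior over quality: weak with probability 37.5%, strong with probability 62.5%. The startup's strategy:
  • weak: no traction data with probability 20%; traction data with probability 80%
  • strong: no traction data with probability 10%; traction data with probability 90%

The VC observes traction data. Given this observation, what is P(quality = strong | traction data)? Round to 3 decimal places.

0.652

P(traction data) = 0.375·0.8 + 0.625·0.9 = 0.8625
P(strong | traction data) = (0.625·0.9) / 0.8625 = 0.5625 / 0.8625 = 0.652174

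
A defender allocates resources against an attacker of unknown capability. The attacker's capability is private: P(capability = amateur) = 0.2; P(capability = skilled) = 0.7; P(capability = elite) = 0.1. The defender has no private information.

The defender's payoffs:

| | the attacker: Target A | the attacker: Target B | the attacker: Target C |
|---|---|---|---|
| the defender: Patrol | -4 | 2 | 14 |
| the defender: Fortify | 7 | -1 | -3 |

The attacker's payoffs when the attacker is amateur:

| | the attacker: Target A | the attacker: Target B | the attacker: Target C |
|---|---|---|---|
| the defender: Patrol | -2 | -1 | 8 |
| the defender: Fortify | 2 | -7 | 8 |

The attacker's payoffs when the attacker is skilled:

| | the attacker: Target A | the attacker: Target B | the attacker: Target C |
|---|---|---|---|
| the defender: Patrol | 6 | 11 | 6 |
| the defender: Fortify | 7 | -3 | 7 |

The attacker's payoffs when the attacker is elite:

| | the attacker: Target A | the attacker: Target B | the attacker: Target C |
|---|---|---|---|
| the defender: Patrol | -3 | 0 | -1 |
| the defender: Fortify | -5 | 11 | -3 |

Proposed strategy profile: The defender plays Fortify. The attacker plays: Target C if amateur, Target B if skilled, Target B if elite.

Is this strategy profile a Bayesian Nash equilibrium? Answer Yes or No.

The defender plays Fortify: E[Fortify] = 0.2·(-3) + 0.7·(-1) + 0.1·(-1) = -1.4; E[Patrol] = 4.4. Not best-responding. ✗
The attacker (capability amateur), facing Fortify: Target A gives 2, Target B gives -7, Target C gives 8. Proposed Target C is best. ✓
The attacker (capability skilled), facing Fortify: Target A gives 7, Target B gives -3, Target C gives 7. Proposed Target B is not best — profitable deviation exists. ✗
The attacker (capability elite), facing Fortify: Target A gives -5, Target B gives 11, Target C gives -3. Proposed Target B is best. ✓

No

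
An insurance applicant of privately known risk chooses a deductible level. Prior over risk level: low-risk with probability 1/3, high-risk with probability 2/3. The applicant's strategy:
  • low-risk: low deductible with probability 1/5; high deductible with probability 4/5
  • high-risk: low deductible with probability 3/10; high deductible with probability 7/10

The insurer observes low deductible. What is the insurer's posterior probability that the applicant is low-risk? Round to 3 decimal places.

P(low deductible) = (1/3)·(1/5) + (2/3)·(3/10) = 4/15
P(low-risk | low deductible) = ((1/3)·(1/5)) / (4/15) = (1/15) / (4/15) = 1/4

0.250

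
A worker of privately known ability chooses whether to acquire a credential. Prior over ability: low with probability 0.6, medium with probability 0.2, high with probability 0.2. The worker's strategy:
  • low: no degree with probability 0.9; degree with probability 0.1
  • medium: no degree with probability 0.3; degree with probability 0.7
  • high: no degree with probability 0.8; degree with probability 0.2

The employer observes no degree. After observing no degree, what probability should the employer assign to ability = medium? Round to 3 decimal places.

P(no degree) = 0.6·0.9 + 0.2·0.3 + 0.2·0.8 = 0.76
P(medium | no degree) = (0.2·0.3) / 0.76 = 0.06 / 0.76 = 0.0789474

0.079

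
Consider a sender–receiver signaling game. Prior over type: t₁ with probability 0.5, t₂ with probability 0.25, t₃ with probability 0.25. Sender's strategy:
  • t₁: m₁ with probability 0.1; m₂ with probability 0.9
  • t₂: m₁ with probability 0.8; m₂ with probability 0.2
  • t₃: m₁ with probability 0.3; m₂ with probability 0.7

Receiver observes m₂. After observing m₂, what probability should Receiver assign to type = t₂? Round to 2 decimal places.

Apply Bayes' rule using the sender's strategy as the likelihood.
P(m₂) = 0.5·0.9 + 0.25·0.2 + 0.25·0.7 = 0.675
P(t₂ | m₂) = (0.25·0.2) / 0.675 = 0.05 / 0.675 = 0.0740741

0.07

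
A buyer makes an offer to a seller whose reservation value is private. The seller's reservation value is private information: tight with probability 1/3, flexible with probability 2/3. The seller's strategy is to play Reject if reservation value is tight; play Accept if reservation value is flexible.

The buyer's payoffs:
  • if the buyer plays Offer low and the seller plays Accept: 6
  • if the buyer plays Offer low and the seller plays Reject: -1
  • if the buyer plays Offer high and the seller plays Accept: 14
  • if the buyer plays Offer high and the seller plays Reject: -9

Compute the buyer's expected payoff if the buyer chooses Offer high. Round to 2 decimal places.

6.33

Take the expectation over the seller's reservation value, weighting each type's action by its prior probability.
E[Offer high] = 1/3·(-9) + 2/3·14 = (-3) + 28/3 = 19/3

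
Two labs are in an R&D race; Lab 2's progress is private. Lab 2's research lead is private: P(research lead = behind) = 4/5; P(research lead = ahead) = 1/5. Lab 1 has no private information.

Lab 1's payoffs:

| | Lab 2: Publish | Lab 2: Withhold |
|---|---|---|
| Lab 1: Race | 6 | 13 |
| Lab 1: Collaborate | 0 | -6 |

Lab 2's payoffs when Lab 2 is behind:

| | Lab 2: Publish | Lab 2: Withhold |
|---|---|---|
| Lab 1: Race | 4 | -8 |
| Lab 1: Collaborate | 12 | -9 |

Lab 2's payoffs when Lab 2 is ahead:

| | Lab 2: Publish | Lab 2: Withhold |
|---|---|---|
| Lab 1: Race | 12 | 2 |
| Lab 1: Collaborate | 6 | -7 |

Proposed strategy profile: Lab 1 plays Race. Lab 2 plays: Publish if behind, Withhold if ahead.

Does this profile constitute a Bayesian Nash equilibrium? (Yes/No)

A profile is a BNE iff every type of every player is best-responding given beliefs about the other side.
Lab 1 plays Race: E[Race] = 4/5·(6) + 1/5·(13) = 37/5; E[Collaborate] = -6/5. Best-responding. ✓
Lab 2 (research lead behind), facing Race: Publish gives 4, Withhold gives -8. Proposed Publish is best. ✓
Lab 2 (research lead ahead), facing Race: Publish gives 12, Withhold gives 2. Proposed Withhold is not best — profitable deviation exists. ✗

No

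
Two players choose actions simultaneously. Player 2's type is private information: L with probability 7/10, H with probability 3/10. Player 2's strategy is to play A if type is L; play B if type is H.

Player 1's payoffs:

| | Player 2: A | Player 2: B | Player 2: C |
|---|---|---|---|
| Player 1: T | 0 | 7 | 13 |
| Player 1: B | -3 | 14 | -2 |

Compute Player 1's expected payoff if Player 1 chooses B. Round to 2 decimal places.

E[B] = 7/10·(-3) + 3/10·14 = (-21/10) + 21/5 = 21/10

2.10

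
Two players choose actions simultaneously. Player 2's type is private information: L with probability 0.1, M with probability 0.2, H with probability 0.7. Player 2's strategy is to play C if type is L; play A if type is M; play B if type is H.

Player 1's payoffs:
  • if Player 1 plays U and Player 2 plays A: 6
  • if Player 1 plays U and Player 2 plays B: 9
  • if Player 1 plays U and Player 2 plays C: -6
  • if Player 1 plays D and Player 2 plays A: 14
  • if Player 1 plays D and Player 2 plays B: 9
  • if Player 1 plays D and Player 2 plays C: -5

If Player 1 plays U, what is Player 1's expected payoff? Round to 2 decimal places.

E[U] = 0.1·(-6) + 0.2·6 + 0.7·9 = (-0.6) + 1.2 + 6.3 = 6.9

6.90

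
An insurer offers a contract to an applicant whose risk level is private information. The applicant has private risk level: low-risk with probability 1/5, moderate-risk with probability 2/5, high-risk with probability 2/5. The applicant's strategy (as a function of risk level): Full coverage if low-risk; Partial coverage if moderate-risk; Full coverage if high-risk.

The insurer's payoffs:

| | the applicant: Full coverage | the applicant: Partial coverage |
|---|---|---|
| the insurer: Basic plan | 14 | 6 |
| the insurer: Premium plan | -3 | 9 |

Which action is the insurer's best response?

Compute the insurer's expected payoff for each action, taking the expectation over the applicant's type.
E[Basic plan] = 1/5·(14) + 2/5·(6) + 2/5·(14) = 54/5
E[Premium plan] = 1/5·(-3) + 2/5·(9) + 2/5·(-3) = 9/5
Best response: Basic plan (54/5 is the largest).

Basic plan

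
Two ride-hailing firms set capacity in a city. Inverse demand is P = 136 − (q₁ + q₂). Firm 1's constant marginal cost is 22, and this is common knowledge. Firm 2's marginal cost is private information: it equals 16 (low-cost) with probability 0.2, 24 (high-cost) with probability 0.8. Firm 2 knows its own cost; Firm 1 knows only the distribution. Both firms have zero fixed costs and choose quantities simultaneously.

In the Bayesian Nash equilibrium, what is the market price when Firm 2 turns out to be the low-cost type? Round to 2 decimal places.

Type-c best response for Firm 2: q₂(c) = (136 − c)/2 − q₁/2.
Firm 1 maximizes expected profit; its first-order condition is 136 − 2q₁ − E[q₂] − 22 = 0.
Substituting E[q₂] and solving: E[c₂] = 22.4, so q₁ = (136 − 2·22 + 22.4)/3 = 38.1333.
q₂(low-cost) = 40.9333, so P = 136 − (38.1333 + 40.9333) = 56.9333.

56.93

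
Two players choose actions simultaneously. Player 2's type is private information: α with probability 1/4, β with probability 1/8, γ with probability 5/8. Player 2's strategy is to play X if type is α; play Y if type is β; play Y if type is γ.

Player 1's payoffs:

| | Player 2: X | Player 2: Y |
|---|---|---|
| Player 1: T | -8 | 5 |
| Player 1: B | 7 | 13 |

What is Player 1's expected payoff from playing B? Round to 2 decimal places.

E[B] = 1/4·7 + 1/8·13 + 5/8·13 = 7/4 + 13/8 + 65/8 = 23/2

11.50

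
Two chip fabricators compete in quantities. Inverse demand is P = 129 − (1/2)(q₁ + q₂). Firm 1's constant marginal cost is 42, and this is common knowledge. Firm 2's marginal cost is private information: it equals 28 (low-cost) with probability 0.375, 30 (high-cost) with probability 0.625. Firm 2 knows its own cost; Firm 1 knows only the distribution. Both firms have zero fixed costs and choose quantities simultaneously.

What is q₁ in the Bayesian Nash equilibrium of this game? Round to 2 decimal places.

Firm 2 with cost c maximizes (129 − (1/2)(q₁+q₂) − c)·q₂, giving q₂(c) = (129 − c − (1/2)q₁).
E[c₂] = 0.375·28 + 0.625·30 = 29.25
Firm 1's FOC against E[q₂] yields q₁ = (129 − 2·42 + E[c₂])/(3/2) = (129 − 84 + 29.25)/(3/2) = 49.5.

49.50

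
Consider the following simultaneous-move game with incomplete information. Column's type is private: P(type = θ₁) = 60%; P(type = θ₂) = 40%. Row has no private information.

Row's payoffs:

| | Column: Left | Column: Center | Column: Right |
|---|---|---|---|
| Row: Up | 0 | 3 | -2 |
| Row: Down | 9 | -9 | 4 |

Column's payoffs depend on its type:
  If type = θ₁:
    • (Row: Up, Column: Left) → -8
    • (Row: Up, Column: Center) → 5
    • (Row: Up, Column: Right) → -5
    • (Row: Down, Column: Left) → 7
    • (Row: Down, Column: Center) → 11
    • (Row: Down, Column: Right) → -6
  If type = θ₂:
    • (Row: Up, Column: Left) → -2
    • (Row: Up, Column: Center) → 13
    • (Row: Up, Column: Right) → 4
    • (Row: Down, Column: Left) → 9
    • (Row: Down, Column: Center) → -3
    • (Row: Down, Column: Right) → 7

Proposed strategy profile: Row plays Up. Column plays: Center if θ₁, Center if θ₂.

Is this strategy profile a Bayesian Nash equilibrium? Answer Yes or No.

Yes

Row plays Up: E[Up] = 0.6·(3) + 0.4·(3) = 3; E[Down] = -9. Best-responding. ✓
Column (type θ₁), facing Up: Left gives -8, Center gives 5, Right gives -5. Proposed Center is best. ✓
Column (type θ₂), facing Up: Left gives -2, Center gives 13, Right gives 4. Proposed Center is best. ✓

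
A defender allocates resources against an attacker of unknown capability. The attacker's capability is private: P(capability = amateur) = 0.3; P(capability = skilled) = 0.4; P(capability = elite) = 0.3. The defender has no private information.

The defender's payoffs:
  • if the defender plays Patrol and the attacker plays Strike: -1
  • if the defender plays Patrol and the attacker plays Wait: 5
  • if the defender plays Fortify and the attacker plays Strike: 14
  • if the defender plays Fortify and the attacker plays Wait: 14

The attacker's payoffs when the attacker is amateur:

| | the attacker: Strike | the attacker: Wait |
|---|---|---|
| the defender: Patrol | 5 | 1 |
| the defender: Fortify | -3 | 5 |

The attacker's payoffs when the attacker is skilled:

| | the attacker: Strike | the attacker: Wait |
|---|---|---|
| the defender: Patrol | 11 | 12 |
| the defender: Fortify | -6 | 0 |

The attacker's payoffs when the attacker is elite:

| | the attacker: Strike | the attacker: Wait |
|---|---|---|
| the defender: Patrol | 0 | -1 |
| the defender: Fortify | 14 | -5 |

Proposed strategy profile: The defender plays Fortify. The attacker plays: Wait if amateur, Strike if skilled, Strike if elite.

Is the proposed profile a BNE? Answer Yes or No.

No

The defender plays Fortify: E[Fortify] = 0.3·(14) + 0.4·(14) + 0.3·(14) = 14; E[Patrol] = 0.8. Best-responding. ✓
The attacker (capability amateur), facing Fortify: Strike gives -3, Wait gives 5. Proposed Wait is best. ✓
The attacker (capability skilled), facing Fortify: Strike gives -6, Wait gives 0. Proposed Strike is not best — profitable deviation exists. ✗
The attacker (capability elite), facing Fortify: Strike gives 14, Wait gives -5. Proposed Strike is best. ✓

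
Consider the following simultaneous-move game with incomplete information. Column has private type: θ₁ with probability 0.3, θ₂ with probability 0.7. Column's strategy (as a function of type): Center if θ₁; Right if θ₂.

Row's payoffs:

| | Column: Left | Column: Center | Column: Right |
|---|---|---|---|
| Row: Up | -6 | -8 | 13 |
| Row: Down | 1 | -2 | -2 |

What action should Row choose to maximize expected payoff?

E[Up] = 0.3·(-8) + 0.7·(13) = 6.7
E[Down] = 0.3·(-2) + 0.7·(-2) = -2
Best response: Up (6.7 is the largest).

Up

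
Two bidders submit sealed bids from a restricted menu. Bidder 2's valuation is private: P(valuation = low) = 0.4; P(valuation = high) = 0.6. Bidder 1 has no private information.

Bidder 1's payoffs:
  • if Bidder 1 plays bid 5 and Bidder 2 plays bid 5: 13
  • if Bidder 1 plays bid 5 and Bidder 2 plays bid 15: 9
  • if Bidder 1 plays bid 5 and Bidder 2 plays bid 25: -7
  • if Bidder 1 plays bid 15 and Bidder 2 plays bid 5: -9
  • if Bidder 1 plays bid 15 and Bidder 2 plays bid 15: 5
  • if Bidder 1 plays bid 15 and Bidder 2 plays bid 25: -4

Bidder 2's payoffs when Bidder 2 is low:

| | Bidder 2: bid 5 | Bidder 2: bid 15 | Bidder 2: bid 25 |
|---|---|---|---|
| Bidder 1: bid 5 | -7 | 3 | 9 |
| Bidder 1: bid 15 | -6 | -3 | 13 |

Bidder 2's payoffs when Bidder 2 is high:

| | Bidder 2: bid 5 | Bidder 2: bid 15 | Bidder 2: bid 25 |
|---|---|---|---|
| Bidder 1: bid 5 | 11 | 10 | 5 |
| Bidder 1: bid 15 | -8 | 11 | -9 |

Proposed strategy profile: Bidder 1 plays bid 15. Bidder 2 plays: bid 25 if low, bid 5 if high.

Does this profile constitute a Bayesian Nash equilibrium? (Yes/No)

Bidder 1 plays bid 15: E[bid 15] = 0.4·(-4) + 0.6·(-9) = -7; E[bid 5] = 5. Not best-responding. ✗
Bidder 2 (valuation low), facing bid 15: bid 5 gives -6, bid 15 gives -3, bid 25 gives 13. Proposed bid 25 is best. ✓
Bidder 2 (valuation high), facing bid 15: bid 5 gives -8, bid 15 gives 11, bid 25 gives -9. Proposed bid 5 is not best — profitable deviation exists. ✗

No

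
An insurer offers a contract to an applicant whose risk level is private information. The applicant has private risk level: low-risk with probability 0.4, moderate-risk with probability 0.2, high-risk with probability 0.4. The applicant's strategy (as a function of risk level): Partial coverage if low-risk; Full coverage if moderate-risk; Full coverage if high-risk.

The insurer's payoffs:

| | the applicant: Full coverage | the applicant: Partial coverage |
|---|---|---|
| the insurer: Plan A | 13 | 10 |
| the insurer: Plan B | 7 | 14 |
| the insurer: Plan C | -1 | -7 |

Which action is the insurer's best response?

Compute the insurer's expected payoff for each action, taking the expectation over the applicant's type.
E[Plan A] = 0.4·(10) + 0.2·(13) + 0.4·(13) = 11.8
E[Plan B] = 0.4·(14) + 0.2·(7) + 0.4·(7) = 9.8
E[Plan C] = 0.4·(-7) + 0.2·(-1) + 0.4·(-1) = -3.4
Best response: Plan A (11.8 is the largest).

Plan A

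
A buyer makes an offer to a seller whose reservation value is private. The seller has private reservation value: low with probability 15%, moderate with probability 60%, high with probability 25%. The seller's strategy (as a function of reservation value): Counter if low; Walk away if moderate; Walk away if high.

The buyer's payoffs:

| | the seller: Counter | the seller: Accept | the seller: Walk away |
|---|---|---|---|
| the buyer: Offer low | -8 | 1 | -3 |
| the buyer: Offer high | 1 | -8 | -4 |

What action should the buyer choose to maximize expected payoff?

Offer high

E[Offer low] = 0.15·(-8) + 0.6·(-3) + 0.25·(-3) = -3.75
E[Offer high] = 0.15·(1) + 0.6·(-4) + 0.25·(-4) = -3.25
Best response: Offer high (-3.25 is the largest).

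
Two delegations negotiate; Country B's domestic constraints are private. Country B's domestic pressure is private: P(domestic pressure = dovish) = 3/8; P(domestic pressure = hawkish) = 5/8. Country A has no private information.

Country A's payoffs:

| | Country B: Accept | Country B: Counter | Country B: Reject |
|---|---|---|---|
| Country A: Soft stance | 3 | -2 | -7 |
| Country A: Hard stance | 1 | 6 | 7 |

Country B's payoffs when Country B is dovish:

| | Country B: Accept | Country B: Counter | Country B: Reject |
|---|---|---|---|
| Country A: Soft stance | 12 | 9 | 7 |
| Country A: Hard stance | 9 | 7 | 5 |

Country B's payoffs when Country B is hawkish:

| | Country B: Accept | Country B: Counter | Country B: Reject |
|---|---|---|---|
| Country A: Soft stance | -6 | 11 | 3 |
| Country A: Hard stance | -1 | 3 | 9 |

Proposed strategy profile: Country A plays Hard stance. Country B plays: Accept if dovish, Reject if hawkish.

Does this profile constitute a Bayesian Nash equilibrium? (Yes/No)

Yes

Country A plays Hard stance: E[Hard stance] = 3/8·(1) + 5/8·(7) = 19/4; E[Soft stance] = -13/4. Best-responding. ✓
Country B (domestic pressure dovish), facing Hard stance: Accept gives 9, Counter gives 7, Reject gives 5. Proposed Accept is best. ✓
Country B (domestic pressure hawkish), facing Hard stance: Accept gives -1, Counter gives 3, Reject gives 9. Proposed Reject is best. ✓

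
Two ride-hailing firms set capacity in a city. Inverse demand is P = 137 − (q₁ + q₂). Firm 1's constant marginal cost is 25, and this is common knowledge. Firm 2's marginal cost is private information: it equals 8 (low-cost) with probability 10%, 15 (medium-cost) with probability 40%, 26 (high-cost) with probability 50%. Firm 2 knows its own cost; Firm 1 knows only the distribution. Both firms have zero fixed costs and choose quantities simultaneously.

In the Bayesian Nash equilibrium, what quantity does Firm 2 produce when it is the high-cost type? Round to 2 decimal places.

Type-c best response for Firm 2: q₂(c) = (137 − c)/2 − q₁/2.
Firm 1 maximizes expected profit; its first-order condition is 137 − 2q₁ − E[q₂] − 25 = 0.
Substituting E[q₂] and solving: E[c₂] = 19.8, so q₁ = (137 − 2·25 + 19.8)/3 = 35.6.
q₂(high-cost) = (137 − 26 − 35.6)/2 = 37.7.

37.70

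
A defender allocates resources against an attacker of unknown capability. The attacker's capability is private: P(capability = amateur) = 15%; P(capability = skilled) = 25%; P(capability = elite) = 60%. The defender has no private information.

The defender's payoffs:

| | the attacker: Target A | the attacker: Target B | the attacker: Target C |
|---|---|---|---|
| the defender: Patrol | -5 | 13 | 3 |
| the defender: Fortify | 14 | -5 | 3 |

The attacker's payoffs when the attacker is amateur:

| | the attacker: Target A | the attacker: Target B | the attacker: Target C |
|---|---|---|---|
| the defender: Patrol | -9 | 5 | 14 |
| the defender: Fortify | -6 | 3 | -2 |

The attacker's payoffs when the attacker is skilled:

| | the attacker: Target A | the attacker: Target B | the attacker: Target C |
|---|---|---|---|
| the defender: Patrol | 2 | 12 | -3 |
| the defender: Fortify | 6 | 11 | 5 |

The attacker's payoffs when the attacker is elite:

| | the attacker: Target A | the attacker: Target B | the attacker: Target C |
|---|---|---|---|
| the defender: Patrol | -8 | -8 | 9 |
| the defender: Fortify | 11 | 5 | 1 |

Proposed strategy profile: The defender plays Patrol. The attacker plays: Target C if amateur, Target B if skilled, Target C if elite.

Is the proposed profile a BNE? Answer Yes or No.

A profile is a BNE iff every type of every player is best-responding given beliefs about the other side.
The defender plays Patrol: E[Patrol] = 0.15·(3) + 0.25·(13) + 0.6·(3) = 5.5; E[Fortify] = 1. Best-responding. ✓
The attacker (capability amateur), facing Patrol: Target A gives -9, Target B gives 5, Target C gives 14. Proposed Target C is best. ✓
The attacker (capability skilled), facing Patrol: Target A gives 2, Target B gives 12, Target C gives -3. Proposed Target B is best. ✓
The attacker (capability elite), facing Patrol: Target A gives -8, Target B gives -8, Target C gives 9. Proposed Target C is best. ✓

Yes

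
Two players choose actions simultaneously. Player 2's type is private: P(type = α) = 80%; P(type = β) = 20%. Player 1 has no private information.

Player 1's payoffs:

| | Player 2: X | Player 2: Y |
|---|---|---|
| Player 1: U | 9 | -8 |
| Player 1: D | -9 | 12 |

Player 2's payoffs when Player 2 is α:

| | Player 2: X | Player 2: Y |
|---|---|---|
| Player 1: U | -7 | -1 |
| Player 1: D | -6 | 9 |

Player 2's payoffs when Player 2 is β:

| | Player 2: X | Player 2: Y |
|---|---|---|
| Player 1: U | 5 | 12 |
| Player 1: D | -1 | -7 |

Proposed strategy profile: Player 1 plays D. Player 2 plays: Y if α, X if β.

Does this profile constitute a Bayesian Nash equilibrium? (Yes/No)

Yes

A profile is a BNE iff every type of every player is best-responding given beliefs about the other side.
Player 1 plays D: E[D] = 0.8·(12) + 0.2·(-9) = 7.8; E[U] = -4.6. Best-responding. ✓
Player 2 (type α), facing D: X gives -6, Y gives 9. Proposed Y is best. ✓
Player 2 (type β), facing D: X gives -1, Y gives -7. Proposed X is best. ✓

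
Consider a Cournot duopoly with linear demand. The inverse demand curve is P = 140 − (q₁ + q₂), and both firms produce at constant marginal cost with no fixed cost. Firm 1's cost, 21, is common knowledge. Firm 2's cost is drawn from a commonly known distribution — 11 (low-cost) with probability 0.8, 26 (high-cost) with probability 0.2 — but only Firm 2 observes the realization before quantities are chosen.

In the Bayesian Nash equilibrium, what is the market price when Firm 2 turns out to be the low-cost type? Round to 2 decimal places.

56.83

Firm 2 with cost c maximizes (140 − (q₁+q₂) − c)·q₂, giving q₂(c) = (140 − c − q₁)/2.
E[c₂] = 0.8·11 + 0.2·26 = 14
Firm 1's FOC against E[q₂] yields q₁ = (140 − 2·21 + E[c₂])/3 = (140 − 42 + 14)/3 = 37.3333.
q₂(low-cost) = 45.8333, so P = 140 − (37.3333 + 45.8333) = 56.8333.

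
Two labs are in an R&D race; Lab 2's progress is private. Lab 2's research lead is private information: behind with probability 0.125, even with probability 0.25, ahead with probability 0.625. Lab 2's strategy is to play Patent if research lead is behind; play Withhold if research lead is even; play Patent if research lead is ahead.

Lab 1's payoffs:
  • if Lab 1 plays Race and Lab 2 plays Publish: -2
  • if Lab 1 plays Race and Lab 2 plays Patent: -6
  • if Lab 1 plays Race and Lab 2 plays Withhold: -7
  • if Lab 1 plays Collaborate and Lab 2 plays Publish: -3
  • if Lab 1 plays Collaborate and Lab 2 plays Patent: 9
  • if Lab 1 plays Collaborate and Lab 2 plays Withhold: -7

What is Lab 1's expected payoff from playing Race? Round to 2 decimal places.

E[Race] = 0.125·(-6) + 0.25·(-7) + 0.625·(-6) = (-0.75) + (-1.75) + (-3.75) = -6.25

-6.25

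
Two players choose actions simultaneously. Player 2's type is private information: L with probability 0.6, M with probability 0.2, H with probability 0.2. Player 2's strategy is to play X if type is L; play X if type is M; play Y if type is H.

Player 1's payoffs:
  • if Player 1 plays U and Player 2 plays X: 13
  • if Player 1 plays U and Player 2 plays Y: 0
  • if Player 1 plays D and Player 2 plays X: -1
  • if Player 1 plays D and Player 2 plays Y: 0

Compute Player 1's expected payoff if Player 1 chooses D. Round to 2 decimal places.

E[D] = 0.6·(-1) + 0.2·(-1) + 0.2·0 = (-0.6) + (-0.2) + 0 = -0.8

-0.80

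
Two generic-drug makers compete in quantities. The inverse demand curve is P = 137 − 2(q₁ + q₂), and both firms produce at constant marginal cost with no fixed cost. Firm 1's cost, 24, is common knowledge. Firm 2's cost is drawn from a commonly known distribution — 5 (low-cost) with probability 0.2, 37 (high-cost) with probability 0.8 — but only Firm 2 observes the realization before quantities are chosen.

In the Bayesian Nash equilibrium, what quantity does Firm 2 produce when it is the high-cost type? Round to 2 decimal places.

15.03

Type-c best response for Firm 2: q₂(c) = (137 − c)/4 − q₁/2.
Firm 1 maximizes expected profit; its first-order condition is 137 − 4q₁ − 2E[q₂] − 24 = 0.
Substituting E[q₂] and solving: E[c₂] = 30.6, so q₁ = (137 − 2·24 + 30.6)/6 = 19.9333.
q₂(high-cost) = (137 − 37 − 2·19.9333)/4 = 15.0333.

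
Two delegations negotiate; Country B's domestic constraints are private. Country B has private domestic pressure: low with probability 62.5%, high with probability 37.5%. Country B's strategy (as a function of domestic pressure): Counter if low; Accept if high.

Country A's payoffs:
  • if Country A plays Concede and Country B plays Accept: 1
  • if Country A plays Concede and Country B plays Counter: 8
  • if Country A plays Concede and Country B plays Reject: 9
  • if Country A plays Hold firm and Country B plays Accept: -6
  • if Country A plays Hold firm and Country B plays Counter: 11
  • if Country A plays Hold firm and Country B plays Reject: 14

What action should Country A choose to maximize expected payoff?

Concede

Compute Country A's expected payoff for each action, taking the expectation over Country B's type.
E[Concede] = 0.625·(8) + 0.375·(1) = 5.375
E[Hold firm] = 0.625·(11) + 0.375·(-6) = 4.625
Best response: Concede (5.375 is the largest).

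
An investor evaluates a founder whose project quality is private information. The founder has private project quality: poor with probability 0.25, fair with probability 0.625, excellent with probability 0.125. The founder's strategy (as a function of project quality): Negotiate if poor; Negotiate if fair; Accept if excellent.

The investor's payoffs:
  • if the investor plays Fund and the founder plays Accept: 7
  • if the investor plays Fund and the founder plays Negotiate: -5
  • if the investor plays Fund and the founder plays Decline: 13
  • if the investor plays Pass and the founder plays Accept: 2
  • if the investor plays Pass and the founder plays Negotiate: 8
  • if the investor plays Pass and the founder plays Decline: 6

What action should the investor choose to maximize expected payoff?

Pass

E[Fund] = 0.25·(-5) + 0.625·(-5) + 0.125·(7) = -3.5
E[Pass] = 0.25·(8) + 0.625·(8) + 0.125·(2) = 7.25
Best response: Pass (7.25 is the largest).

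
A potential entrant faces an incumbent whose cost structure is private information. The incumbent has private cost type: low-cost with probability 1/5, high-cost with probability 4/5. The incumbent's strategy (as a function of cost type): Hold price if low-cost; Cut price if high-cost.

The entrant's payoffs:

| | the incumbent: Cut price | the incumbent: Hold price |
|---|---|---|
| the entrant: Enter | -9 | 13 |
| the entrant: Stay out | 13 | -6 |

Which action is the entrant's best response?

Compute the entrant's expected payoff for each action, taking the expectation over the incumbent's type.
E[Enter] = 1/5·(13) + 4/5·(-9) = -23/5
E[Stay out] = 1/5·(-6) + 4/5·(13) = 46/5
Best response: Stay out (46/5 is the largest).

Stay out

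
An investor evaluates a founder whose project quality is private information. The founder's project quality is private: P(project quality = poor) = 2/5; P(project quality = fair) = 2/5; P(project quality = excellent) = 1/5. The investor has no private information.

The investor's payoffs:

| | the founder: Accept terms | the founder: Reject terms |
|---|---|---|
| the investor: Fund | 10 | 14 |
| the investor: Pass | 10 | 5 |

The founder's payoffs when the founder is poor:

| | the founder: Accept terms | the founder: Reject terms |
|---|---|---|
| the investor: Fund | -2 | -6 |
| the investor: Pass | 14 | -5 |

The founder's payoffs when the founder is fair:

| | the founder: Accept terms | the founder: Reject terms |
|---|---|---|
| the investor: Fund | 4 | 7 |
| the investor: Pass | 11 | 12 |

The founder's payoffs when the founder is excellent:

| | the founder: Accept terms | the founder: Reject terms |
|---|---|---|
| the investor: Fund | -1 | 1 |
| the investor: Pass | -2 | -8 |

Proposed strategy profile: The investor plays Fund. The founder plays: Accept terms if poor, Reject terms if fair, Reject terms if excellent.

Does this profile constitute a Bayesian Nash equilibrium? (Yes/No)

Yes

The investor plays Fund: E[Fund] = 2/5·(10) + 2/5·(14) + 1/5·(14) = 62/5; E[Pass] = 7. Best-responding. ✓
The founder (project quality poor), facing Fund: Accept terms gives -2, Reject terms gives -6. Proposed Accept terms is best. ✓
The founder (project quality fair), facing Fund: Accept terms gives 4, Reject terms gives 7. Proposed Reject terms is best. ✓
The founder (project quality excellent), facing Fund: Accept terms gives -1, Reject terms gives 1. Proposed Reject terms is best. ✓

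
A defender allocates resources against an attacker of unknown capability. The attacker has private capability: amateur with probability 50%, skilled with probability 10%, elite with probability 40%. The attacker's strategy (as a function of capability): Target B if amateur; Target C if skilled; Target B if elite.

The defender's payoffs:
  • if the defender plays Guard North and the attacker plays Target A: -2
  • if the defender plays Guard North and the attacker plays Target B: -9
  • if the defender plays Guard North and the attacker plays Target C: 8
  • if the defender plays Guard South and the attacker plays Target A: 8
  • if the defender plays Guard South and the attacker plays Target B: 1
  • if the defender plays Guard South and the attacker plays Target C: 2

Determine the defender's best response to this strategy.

Compute the defender's expected payoff for each action, taking the expectation over the attacker's type.
E[Guard North] = 0.5·(-9) + 0.1·(8) + 0.4·(-9) = -7.3
E[Guard South] = 0.5·(1) + 0.1·(2) + 0.4·(1) = 1.1
Best response: Guard South (1.1 is the largest).

Guard South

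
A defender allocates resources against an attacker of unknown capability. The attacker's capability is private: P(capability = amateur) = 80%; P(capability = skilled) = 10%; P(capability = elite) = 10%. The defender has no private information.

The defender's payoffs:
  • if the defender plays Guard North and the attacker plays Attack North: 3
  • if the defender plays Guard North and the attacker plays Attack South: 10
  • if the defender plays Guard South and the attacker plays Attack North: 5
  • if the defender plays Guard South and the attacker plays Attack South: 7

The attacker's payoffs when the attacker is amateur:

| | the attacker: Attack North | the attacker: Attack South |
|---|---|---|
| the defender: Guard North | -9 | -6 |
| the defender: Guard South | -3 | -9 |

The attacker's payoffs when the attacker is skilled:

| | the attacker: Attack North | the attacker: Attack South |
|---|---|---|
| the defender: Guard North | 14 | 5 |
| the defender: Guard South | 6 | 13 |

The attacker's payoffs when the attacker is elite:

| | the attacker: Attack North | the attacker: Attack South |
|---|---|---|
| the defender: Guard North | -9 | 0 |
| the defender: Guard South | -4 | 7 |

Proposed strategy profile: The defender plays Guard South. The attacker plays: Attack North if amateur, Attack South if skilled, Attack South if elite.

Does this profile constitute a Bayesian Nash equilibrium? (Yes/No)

Yes

The defender plays Guard South: E[Guard South] = 0.8·(5) + 0.1·(7) + 0.1·(7) = 5.4; E[Guard North] = 4.4. Best-responding. ✓
The attacker (capability amateur), facing Guard South: Attack North gives -3, Attack South gives -9. Proposed Attack North is best. ✓
The attacker (capability skilled), facing Guard South: Attack North gives 6, Attack South gives 13. Proposed Attack South is best. ✓
The attacker (capability elite), facing Guard South: Attack North gives -4, Attack South gives 7. Proposed Attack South is best. ✓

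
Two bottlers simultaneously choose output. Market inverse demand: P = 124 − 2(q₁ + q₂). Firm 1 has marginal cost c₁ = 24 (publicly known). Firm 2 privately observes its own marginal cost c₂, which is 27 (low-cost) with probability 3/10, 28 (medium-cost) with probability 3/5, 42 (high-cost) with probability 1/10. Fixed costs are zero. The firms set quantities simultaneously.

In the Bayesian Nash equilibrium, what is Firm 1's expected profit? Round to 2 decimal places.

613.67

Each type of Firm 2 best-responds to q₁; Firm 1 best-responds to the expected q₂ over Firm 2's types.
Firm 2 with cost c maximizes (124 − 2(q₁+q₂) − c)·q₂, giving q₂(c) = (124 − c − 2q₁)/4.
E[c₂] = 3/10·27 + 3/5·28 + 1/10·42 = 29.1
Firm 1's FOC against E[q₂] yields q₁ = (124 − 2·24 + E[c₂])/6 = (124 − 48 + 29.1)/6 = 17.5167.
E[P] = 124 − 2·(q₁ + E[q₂]) = 59.0333; Firm 1's expected profit = (E[P] − 24)·q₁ = (59.0333 − 24)·17.5167 = 613.667.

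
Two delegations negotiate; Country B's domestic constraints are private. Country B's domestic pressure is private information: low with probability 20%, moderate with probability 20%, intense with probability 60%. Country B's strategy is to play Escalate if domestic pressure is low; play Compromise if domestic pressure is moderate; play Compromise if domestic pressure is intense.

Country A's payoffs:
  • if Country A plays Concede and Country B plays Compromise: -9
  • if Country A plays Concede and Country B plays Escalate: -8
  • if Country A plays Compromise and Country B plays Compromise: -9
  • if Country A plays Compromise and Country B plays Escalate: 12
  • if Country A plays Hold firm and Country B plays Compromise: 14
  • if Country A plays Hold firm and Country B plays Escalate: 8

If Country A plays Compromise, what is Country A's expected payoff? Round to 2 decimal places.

-4.80

E[Compromise] = 0.2·12 + 0.2·(-9) + 0.6·(-9) = 2.4 + (-1.8) + (-5.4) = -4.8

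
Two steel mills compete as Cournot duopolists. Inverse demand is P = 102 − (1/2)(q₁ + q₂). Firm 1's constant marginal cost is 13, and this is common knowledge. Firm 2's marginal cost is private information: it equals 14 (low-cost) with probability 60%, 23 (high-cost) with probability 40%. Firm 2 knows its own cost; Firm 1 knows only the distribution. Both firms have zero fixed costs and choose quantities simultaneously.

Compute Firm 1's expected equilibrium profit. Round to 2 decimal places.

1946.88

Type-c best response for Firm 2: q₂(c) = (102 − c) − q₁/2.
Firm 1 maximizes expected profit; its first-order condition is 102 − q₁ − (1/2)E[q₂] − 13 = 0.
Substituting E[q₂] and solving: E[c₂] = 17.6, so q₁ = (102 − 2·13 + 17.6)/(3/2) = 62.4.
E[P] = 102 − (1/2)·(q₁ + E[q₂]) = 44.2; Firm 1's expected profit = (E[P] − 13)·q₁ = (44.2 − 13)·62.4 = 1946.88.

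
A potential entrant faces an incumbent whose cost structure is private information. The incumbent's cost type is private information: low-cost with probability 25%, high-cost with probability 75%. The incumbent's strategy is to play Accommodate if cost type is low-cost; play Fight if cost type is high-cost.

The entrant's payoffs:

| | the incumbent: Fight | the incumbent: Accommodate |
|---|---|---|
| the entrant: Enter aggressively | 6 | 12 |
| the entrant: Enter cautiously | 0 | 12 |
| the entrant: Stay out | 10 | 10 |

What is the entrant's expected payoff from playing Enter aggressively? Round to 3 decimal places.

7.500

Take the expectation over the incumbent's cost type, weighting each type's action by its prior probability.
E[Enter aggressively] = 0.25·12 + 0.75·6 = 3 + 4.5 = 7.5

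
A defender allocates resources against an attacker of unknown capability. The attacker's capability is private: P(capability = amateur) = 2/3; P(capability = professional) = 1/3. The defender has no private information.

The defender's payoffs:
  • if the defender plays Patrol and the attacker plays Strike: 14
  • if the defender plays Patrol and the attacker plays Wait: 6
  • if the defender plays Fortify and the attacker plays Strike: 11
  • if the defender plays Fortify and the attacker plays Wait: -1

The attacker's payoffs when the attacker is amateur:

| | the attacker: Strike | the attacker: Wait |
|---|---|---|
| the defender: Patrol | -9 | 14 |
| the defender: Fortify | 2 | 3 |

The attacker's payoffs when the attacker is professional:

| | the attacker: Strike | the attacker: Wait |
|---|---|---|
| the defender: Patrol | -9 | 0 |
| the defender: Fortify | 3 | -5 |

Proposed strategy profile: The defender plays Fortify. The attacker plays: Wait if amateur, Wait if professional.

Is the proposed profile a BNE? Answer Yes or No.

No

The defender plays Fortify: E[Fortify] = 2/3·(-1) + 1/3·(-1) = -1; E[Patrol] = 6. Not best-responding. ✗
The attacker (capability amateur), facing Fortify: Strike gives 2, Wait gives 3. Proposed Wait is best. ✓
The attacker (capability professional), facing Fortify: Strike gives 3, Wait gives -5. Proposed Wait is not best — profitable deviation exists. ✗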